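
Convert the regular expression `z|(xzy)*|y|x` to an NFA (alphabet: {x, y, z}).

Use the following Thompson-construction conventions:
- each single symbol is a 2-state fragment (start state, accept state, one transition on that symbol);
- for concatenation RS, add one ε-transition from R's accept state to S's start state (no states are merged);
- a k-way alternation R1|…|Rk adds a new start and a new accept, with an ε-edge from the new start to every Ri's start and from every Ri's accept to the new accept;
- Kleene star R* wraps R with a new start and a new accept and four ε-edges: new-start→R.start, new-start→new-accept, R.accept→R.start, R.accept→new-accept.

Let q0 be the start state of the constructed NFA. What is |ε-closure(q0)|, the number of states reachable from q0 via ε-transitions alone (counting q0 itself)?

Compute the ε-closure size of each fragment's start state recursively; a symbol fragment's start has no outgoing ε-edge, so its closure is just itself (size 1).
  xzy — same as the first factor's closure: |ε-closure| = 1
  (xzy)* — new start has ε-edges to the inner start and to the new accept, so |ε-closure| = 2 + 1 = 3
  z|(xzy)*|y|x — new start ε-reaches every alternative's start; at least one alternative accepts ε, so the union's new accept is reached too: |ε-closure| = 1 + 1 + 3 + 1 + 1 + 1 = 8

8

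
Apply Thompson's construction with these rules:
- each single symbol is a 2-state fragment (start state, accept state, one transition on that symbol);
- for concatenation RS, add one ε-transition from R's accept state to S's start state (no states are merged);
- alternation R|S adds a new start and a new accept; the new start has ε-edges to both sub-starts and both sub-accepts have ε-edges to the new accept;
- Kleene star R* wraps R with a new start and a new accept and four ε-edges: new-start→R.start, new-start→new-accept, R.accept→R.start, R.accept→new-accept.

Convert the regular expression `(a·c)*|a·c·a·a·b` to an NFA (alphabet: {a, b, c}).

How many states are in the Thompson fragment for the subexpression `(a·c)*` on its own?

6

Fragment for `(a·c)*`:
Each of the 2 symbol leaves contributes a 2-state fragment.
  a·c = 4 states
  (a·c)* = 6 states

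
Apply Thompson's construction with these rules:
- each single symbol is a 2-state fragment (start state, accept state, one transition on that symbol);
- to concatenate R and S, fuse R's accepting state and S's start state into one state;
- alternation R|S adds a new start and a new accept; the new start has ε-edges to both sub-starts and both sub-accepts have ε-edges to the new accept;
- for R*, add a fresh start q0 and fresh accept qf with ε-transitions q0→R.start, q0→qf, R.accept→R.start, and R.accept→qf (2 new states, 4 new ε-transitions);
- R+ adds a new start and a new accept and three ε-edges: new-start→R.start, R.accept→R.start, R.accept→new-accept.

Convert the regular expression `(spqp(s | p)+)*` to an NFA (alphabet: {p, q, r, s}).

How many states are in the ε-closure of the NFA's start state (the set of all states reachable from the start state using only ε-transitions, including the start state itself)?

3

Work bottom-up. For each fragment F, track |ε-closure(F.start)| and whether F's accept lies in that closure (i.e. whether F accepts ε). A single-symbol fragment has closure size 1 and does not accept ε.
  s | p — |ε-closure| = 1 + 1 + 1 = 3 (the new accept is not ε-reachable since no branch accepts ε)
  (s | p)+ — new start ε-reaches only the body's start; the new accept needs a symbol first: |ε-closure| = 1 + 3 = 4
  spqp(s | p)+ — |ε-closure| equals the left operand's closure size = 1 (its accept is not ε-reachable, so the closure stops there)
  (spqp(s | p)+)* — new start has ε-edges to the inner start and to the new accept, so |ε-closure| = 2 + 1 = 3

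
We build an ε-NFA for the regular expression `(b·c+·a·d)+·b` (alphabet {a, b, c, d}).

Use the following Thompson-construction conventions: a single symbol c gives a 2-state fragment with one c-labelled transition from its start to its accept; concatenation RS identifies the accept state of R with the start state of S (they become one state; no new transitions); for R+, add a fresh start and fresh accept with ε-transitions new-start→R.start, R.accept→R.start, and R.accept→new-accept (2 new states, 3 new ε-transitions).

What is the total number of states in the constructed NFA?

10

Bottom-up over the parse tree:
Each of the 5 symbol leaves contributes a 2-state fragment.
  c+ — 4 states
  b·c+·a·d — 7 states
  (b·c+·a·d)+ — 9 states
  (b·c+·a·d)+·b — 10 states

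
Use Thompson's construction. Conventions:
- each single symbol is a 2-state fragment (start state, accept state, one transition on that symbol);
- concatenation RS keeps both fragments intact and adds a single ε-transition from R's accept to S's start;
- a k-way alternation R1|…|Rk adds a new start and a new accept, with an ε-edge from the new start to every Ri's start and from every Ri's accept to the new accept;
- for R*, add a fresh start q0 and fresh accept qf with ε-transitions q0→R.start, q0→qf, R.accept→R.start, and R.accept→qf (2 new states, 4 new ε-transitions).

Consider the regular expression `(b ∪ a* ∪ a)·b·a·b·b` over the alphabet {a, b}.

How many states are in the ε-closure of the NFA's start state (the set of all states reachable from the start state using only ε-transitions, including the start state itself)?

8

Work bottom-up. For each fragment F, track |ε-closure(F.start)| and whether F's accept lies in that closure (i.e. whether F accepts ε). A single-symbol fragment has closure size 1 and does not accept ε.
  a* : new start has ε-edges to the inner start and to the new accept, so C = 2 + 1 = 3
  b ∪ a* ∪ a : new start ε-reaches every alternative's start; at least one alternative accepts ε, so the union's new accept is reached too: C = 1 + 1 + 3 + 1 + 1 = 7
  (b ∪ a* ∪ a)·b·a·b·b : C = 7 + 1 = 8 (closure spills across the concat boundary because the left factor accepts ε)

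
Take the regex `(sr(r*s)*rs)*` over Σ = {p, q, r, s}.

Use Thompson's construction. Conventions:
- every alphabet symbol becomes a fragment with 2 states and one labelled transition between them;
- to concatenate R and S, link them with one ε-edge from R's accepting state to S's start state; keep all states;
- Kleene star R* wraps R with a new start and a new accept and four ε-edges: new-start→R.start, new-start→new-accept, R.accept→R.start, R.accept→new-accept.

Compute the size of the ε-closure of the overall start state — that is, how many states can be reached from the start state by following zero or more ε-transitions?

Compute the ε-closure size of each fragment's start state recursively; a symbol fragment's start has no outgoing ε-edge, so its closure is just itself (size 1).
  r* → |ε-closure| = 1 (new start) + 1 (body) + 1 (new accept) = 3
  r*s → the left operand accepts ε, so the closure extends into the next operand (via the concat ε-link); |ε-closure| = 3 + 1 = 4
  (r*s)* → new start has ε-edges to the inner start and to the new accept, so |ε-closure| = 2 + 4 = 6
  sr(r*s)*rs → |ε-closure| equals the left operand's closure size = 1 (its accept is not ε-reachable, so the closure stops there)
  (sr(r*s)*rs)* → new start has ε-edges to the inner start and to the new accept, so |ε-closure| = 2 + 1 = 3

3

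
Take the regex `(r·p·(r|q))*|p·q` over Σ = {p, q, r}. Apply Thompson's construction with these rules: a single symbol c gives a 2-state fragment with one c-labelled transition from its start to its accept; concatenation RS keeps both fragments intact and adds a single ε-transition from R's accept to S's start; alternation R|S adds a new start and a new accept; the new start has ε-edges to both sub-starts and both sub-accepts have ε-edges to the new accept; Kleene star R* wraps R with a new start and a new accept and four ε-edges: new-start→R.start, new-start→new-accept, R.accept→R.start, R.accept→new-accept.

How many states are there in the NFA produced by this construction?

18

Bottom-up over the parse tree:
Each of the 6 symbol leaves contributes a 2-state fragment.
  r|q : 6 states
  r·p·(r|q) : 10 states
  (r·p·(r|q))* : 12 states
  p·q : 4 states
  (r·p·(r|q))*|p·q : 18 states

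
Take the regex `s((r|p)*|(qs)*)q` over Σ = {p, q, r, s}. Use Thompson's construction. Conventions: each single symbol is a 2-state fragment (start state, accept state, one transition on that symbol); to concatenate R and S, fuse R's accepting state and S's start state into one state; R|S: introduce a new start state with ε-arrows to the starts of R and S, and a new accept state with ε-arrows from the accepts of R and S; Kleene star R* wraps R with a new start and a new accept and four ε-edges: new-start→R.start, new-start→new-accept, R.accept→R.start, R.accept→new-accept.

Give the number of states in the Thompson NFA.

By structural recursion:
Each of the 6 symbol leaves contributes a 2-state fragment.
  r|p = 6 states
  (r|p)* = 8 states
  qs = 3 states
  (qs)* = 5 states
  (r|p)*|(qs)* = 15 states
  s((r|p)*|(qs)*)q = 17 states

17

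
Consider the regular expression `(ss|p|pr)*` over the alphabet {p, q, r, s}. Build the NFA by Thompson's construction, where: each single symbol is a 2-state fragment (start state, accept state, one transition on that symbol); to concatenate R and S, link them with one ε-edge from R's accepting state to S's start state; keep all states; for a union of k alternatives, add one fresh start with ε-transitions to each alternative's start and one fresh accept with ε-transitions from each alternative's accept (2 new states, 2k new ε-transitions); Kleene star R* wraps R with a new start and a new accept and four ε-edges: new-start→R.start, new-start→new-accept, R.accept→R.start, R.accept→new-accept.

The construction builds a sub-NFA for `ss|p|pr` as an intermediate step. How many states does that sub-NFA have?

Fragment for `ss|p|pr`:
Each of the 5 symbol leaves contributes a 2-state fragment.
  ss : 4 states
  pr : 4 states
  ss|p|pr : 12 states

12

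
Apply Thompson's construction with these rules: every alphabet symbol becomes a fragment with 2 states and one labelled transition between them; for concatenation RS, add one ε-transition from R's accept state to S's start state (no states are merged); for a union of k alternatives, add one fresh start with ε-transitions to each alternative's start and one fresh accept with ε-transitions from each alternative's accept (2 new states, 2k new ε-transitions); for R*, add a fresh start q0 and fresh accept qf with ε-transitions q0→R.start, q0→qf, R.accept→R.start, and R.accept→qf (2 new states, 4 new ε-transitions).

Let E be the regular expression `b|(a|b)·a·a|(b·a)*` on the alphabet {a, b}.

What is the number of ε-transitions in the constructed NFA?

17

Bottom-up over the parse tree:
Each of the 7 symbol leaves contributes 0 ε-transitions.
  a|b = 4 ε-transitions
  (a|b)·a·a = 6 ε-transitions
  b·a = 1 ε-transition
  (b·a)* = 5 ε-transitions
  b|(a|b)·a·a|(b·a)* = 17 ε-transitions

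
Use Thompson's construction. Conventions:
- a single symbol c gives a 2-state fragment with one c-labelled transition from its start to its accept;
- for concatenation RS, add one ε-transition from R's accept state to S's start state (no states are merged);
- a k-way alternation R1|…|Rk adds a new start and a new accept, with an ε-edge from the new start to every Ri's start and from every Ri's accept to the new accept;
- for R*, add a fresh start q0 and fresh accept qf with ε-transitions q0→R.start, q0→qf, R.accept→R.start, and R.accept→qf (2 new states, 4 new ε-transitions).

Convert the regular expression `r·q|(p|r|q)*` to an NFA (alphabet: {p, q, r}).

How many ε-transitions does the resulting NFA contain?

15

By structural recursion:
Each of the 5 symbol leaves contributes 0 ε-transitions.
  r·q : 1 ε-transition
  p|r|q : 6 ε-transitions
  (p|r|q)* : 10 ε-transitions
  r·q|(p|r|q)* : 15 ε-transitions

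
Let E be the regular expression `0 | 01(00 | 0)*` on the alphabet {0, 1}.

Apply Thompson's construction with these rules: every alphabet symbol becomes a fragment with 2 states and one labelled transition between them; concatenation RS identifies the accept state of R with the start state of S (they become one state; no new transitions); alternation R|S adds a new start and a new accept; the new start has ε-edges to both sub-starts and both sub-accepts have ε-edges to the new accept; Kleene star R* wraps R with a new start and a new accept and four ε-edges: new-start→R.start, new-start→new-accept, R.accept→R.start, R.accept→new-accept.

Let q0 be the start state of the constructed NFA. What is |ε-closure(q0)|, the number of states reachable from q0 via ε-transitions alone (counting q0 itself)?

Compute the ε-closure size of each fragment's start state recursively; a symbol fragment's start has no outgoing ε-edge, so its closure is just itself (size 1).
  00 : |ε-closure| equals the left operand's closure size = 1 (its accept is not ε-reachable, so the closure stops there)
  00 | 0 : |ε-closure| = 1 + 1 + 1 = 3 (the new accept is not ε-reachable since no branch accepts ε)
  (00 | 0)* : the star's fresh start ε-reaches both the body's start and the fresh accept: |ε-closure| = 2 + 3 = 5
  01(00 | 0)* : same as the first factor's closure: |ε-closure| = 1
  0 | 01(00 | 0)* : |ε-closure| = 1 + 1 + 1 = 3 (the new accept is not ε-reachable since no branch accepts ε)

3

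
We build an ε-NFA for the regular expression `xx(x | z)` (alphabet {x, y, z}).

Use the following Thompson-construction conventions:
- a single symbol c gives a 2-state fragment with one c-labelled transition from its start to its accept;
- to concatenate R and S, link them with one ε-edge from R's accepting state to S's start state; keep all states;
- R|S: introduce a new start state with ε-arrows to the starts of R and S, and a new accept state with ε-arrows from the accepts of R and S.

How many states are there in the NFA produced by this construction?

Bottom-up over the parse tree:
Each of the 4 symbol leaves contributes a 2-state fragment.
  x | z : 6 states
  xx(x | z) : 10 states

10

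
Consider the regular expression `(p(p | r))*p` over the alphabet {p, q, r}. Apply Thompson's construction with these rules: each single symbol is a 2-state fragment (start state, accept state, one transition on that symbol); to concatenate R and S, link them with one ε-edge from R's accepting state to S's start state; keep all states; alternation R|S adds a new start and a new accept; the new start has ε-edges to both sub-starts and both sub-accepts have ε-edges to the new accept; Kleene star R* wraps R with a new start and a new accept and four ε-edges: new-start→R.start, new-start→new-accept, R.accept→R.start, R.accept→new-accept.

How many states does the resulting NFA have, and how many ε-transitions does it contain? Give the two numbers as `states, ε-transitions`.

12, 10

By structural recursion:
Each of the 4 symbol leaves contributes 2 states and 0 ε-transitions.
  p | r : 6 states, 4 ε-transitions
  p(p | r) : 8 states, 5 ε-transitions
  (p(p | r))* : 10 states, 9 ε-transitions
  (p(p | r))*p : 12 states, 10 ε-transitions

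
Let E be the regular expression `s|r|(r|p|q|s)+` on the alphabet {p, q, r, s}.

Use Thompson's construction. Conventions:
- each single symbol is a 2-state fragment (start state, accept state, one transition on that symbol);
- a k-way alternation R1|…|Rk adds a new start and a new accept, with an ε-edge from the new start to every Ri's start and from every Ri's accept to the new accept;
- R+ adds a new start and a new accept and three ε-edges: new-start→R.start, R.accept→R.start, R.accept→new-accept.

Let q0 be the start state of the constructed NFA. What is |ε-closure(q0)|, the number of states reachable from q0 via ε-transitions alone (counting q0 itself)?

9

Compute the ε-closure size of each fragment's start state recursively; a symbol fragment's start has no outgoing ε-edge, so its closure is just itself (size 1).
  r|p|q|s — new start ε-reaches every alternative's start; none of them accept ε, so the new accept is not reached: |closure| = 1 + 1 + 1 + 1 + 1 = 5
  (r|p|q|s)+ — |closure| = 1 + 5 = 6 (the body doesn't accept ε, so the new accept is not reached)
  s|r|(r|p|q|s)+ — new start ε-reaches every alternative's start; none of them accept ε, so the new accept is not reached: |closure| = 1 + 1 + 1 + 6 = 9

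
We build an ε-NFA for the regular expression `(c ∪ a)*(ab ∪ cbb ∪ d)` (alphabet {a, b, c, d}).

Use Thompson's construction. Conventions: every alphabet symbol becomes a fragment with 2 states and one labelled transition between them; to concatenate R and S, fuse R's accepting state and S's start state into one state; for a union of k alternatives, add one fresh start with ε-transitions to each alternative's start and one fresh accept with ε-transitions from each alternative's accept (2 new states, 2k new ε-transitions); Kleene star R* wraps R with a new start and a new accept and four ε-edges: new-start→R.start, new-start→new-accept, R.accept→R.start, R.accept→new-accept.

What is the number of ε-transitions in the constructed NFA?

Building bottom-up:
Each of the 8 symbol leaves contributes 0 ε-transitions.
  c ∪ a — 4 ε-transitions
  (c ∪ a)* — 8 ε-transitions
  ab — 0 ε-transitions
  cbb — 0 ε-transitions
  ab ∪ cbb ∪ d — 6 ε-transitions
  (c ∪ a)*(ab ∪ cbb ∪ d) — 14 ε-transitions

14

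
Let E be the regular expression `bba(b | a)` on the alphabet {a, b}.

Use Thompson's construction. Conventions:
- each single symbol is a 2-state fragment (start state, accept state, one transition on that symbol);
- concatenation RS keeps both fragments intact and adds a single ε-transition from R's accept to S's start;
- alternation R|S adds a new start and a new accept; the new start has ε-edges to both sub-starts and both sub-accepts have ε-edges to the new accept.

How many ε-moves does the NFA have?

7

Recursing over subexpressions:
Each of the 5 symbol leaves contributes 0 ε-transitions.
  b | a = 4 ε-transitions
  bba(b | a) = 7 ε-transitions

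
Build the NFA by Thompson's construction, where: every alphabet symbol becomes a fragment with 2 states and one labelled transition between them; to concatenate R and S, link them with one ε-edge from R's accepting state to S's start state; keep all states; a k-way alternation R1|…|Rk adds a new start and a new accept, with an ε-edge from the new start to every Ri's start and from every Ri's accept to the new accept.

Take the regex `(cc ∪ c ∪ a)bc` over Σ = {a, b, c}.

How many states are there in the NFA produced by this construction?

By structural recursion:
Each of the 6 symbol leaves contributes a 2-state fragment.
  cc = 4 states
  cc ∪ c ∪ a = 10 states
  (cc ∪ c ∪ a)bc = 14 states

14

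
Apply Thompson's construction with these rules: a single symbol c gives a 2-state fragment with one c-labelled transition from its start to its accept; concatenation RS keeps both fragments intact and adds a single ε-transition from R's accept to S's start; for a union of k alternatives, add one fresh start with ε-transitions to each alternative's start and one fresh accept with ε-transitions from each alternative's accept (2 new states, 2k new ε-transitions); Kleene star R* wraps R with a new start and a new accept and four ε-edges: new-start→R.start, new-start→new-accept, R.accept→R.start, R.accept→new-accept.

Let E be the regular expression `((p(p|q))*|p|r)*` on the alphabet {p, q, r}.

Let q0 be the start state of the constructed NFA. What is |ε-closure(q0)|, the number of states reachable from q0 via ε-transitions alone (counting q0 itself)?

Compute the ε-closure size of each fragment's start state recursively; a symbol fragment's start has no outgoing ε-edge, so its closure is just itself (size 1).
  p|q → |ε-closure| = 1 + 1 + 1 = 3 (the new accept is not ε-reachable since no branch accepts ε)
  p(p|q) → |ε-closure| equals the left operand's closure size = 1 (its accept is not ε-reachable, so the closure stops there)
  (p(p|q))* → the star's fresh start ε-reaches both the body's start and the fresh accept: |ε-closure| = 2 + 1 = 3
  (p(p|q))*|p|r → |ε-closure| = 1 (new start) + (3 + 1 + 1) + 1 (new accept, since some branch ε-reaches its own accept) = 7
  ((p(p|q))*|p|r)* → the star's fresh start ε-reaches both the body's start and the fresh accept: |ε-closure| = 2 + 7 = 9

9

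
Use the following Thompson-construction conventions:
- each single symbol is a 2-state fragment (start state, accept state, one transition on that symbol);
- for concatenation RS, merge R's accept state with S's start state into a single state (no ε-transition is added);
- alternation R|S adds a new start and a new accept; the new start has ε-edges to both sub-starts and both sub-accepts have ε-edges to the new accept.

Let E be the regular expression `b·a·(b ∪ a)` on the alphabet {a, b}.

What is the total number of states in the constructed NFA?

Building bottom-up:
Each of the 4 symbol leaves contributes a 2-state fragment.
  b ∪ a : 6 states
  b·a·(b ∪ a) : 8 states

8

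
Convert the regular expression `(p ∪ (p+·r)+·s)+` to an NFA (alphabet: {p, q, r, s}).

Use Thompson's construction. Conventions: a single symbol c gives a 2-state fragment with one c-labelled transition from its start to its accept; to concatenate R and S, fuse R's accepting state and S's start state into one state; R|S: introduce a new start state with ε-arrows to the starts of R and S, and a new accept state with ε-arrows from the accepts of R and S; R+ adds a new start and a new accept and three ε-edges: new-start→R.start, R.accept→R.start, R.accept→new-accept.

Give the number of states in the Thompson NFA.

14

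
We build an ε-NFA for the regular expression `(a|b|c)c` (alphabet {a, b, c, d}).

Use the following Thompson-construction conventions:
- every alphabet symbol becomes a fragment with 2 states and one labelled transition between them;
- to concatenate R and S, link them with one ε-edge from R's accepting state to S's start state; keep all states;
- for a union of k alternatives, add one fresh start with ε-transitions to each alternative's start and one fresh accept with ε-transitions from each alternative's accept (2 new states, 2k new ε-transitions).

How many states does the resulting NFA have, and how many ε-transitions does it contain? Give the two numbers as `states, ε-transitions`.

10, 7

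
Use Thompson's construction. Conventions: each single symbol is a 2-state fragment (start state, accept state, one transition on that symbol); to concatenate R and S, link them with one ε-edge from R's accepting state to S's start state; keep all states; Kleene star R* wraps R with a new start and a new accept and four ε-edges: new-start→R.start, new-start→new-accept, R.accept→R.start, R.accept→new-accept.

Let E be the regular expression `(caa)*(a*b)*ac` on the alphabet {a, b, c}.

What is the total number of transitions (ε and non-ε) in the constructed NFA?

Bottom-up over the parse tree:
Each of the 7 symbol leaves contributes 1 transition (1 symbol, 0 ε).
  caa — 5 transitions (3 symbol, 2 ε)
  (caa)* — 9 transitions (3 symbol, 6 ε)
  a* — 5 transitions (1 symbol, 4 ε)
  a*b — 7 transitions (2 symbol, 5 ε)
  (a*b)* — 11 transitions (2 symbol, 9 ε)
  (caa)*(a*b)*ac — 25 transitions (7 symbol, 18 ε)

25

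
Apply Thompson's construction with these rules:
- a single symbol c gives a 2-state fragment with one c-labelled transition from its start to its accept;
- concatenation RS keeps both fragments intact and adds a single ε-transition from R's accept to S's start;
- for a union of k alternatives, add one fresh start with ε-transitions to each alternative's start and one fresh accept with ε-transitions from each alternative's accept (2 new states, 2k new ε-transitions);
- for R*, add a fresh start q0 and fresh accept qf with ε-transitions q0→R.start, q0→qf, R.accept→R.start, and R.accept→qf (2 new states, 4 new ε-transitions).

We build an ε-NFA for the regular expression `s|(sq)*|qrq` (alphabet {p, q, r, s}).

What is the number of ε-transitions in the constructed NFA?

13

By structural recursion:
Each of the 6 symbol leaves contributes 0 ε-transitions.
  sq : 1 ε-transition
  (sq)* : 5 ε-transitions
  qrq : 2 ε-transitions
  s|(sq)*|qrq : 13 ε-transitions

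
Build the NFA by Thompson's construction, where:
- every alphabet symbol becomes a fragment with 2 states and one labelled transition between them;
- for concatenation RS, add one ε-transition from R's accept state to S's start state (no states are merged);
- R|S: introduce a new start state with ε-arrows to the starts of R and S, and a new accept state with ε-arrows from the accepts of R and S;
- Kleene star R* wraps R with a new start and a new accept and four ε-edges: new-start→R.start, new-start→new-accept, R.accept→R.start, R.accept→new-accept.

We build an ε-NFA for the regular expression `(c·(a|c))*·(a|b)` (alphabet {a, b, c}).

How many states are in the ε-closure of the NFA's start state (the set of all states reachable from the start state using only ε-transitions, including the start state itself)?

Compute the ε-closure size of each fragment's start state recursively; a symbol fragment's start has no outgoing ε-edge, so its closure is just itself (size 1).
  a|c : |closure| = 1 + 1 + 1 = 3 (the new accept is not ε-reachable since no branch accepts ε)
  c·(a|c) : same as the first factor's closure: |closure| = 1
  (c·(a|c))* : the star's fresh start ε-reaches both the body's start and the fresh accept: |closure| = 2 + 1 = 3
  a|b : |closure| = 1 + 1 + 1 = 3 (the new accept is not ε-reachable since no branch accepts ε)
  (c·(a|c))*·(a|b) : the left operand accepts ε, so the closure extends into the next operand (via the concat ε-link); |closure| = 3 + 3 = 6

6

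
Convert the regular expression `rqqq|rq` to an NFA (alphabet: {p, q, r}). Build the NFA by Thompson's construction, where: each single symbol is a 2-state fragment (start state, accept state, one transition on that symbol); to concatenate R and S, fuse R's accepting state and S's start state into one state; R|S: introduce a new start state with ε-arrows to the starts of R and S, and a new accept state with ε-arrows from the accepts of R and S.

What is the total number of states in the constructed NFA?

10

Recursing over subexpressions:
Each of the 6 symbol leaves contributes a 2-state fragment.
  rqqq = 5 states
  rq = 3 states
  rqqq|rq = 10 states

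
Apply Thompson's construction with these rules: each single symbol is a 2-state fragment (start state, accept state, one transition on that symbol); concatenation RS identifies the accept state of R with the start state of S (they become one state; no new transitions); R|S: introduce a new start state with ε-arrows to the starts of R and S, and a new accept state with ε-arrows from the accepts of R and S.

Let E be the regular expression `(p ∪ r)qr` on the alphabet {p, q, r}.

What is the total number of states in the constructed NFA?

By structural recursion:
Each of the 4 symbol leaves contributes a 2-state fragment.
  p ∪ r → 6 states
  (p ∪ r)qr → 8 states

8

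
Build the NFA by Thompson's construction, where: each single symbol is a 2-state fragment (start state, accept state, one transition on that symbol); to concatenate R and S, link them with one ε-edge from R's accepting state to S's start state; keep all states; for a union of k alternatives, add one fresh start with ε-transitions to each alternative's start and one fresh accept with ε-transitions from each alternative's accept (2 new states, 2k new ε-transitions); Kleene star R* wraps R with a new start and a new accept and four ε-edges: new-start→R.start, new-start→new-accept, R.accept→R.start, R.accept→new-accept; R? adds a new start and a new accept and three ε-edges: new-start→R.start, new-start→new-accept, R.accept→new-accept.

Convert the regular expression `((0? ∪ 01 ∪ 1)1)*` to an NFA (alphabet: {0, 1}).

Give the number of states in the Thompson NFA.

Building bottom-up:
Each of the 5 symbol leaves contributes a 2-state fragment.
  0? : 4 states
  01 : 4 states
  0? ∪ 01 ∪ 1 : 12 states
  (0? ∪ 01 ∪ 1)1 : 14 states
  ((0? ∪ 01 ∪ 1)1)* : 16 states

16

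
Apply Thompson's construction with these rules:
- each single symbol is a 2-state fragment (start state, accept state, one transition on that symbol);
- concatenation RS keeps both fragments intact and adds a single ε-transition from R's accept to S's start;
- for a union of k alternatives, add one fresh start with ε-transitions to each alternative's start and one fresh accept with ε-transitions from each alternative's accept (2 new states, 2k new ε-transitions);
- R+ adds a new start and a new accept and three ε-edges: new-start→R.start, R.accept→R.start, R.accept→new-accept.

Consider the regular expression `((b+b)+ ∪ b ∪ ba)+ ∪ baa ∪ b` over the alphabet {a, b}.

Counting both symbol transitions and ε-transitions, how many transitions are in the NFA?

Building bottom-up:
Each of the 9 symbol leaves contributes 1 transition (1 symbol, 0 ε).
  b+ : 4 transitions (1 symbol, 3 ε)
  b+b : 6 transitions (2 symbol, 4 ε)
  (b+b)+ : 9 transitions (2 symbol, 7 ε)
  ba : 3 transitions (2 symbol, 1 ε)
  (b+b)+ ∪ b ∪ ba : 19 transitions (5 symbol, 14 ε)
  ((b+b)+ ∪ b ∪ ba)+ : 22 transitions (5 symbol, 17 ε)
  baa : 5 transitions (3 symbol, 2 ε)
  ((b+b)+ ∪ b ∪ ba)+ ∪ baa ∪ b : 34 transitions (9 symbol, 25 ε)

34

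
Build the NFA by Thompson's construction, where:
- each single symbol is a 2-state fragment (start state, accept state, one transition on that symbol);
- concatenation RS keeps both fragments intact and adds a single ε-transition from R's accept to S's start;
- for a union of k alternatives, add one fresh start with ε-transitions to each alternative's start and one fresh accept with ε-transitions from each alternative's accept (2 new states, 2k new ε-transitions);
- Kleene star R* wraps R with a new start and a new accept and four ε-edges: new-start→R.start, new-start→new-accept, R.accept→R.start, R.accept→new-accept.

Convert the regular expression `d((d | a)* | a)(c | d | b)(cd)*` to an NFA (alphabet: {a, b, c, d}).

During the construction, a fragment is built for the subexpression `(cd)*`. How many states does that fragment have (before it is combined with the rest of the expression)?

6

Fragment for `(cd)*`:
Each of the 2 symbol leaves contributes a 2-state fragment.
  cd : 4 states
  (cd)* : 6 states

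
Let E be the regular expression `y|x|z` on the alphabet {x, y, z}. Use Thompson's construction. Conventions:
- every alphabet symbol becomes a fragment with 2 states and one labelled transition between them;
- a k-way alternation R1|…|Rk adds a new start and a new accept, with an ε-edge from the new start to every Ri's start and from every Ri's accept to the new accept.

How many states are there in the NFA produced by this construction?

8

Building bottom-up:
Each of the 3 symbol leaves contributes a 2-state fragment.
  y|x|z — 8 states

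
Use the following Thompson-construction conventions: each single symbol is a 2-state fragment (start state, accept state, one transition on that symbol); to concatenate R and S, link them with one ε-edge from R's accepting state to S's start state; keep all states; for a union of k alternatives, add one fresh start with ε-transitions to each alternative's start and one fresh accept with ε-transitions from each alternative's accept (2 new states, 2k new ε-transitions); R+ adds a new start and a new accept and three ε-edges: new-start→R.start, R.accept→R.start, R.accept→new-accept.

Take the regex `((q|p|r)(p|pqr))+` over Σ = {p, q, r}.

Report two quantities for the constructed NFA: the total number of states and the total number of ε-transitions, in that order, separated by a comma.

20, 16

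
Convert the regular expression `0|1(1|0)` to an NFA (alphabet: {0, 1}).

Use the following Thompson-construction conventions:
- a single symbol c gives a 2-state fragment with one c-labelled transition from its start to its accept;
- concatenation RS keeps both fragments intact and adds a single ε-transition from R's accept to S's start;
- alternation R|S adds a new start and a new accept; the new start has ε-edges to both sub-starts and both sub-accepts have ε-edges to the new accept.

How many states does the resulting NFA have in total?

12

Bottom-up over the parse tree:
Each of the 4 symbol leaves contributes a 2-state fragment.
  1|0 : 6 states
  1(1|0) : 8 states
  0|1(1|0) : 12 states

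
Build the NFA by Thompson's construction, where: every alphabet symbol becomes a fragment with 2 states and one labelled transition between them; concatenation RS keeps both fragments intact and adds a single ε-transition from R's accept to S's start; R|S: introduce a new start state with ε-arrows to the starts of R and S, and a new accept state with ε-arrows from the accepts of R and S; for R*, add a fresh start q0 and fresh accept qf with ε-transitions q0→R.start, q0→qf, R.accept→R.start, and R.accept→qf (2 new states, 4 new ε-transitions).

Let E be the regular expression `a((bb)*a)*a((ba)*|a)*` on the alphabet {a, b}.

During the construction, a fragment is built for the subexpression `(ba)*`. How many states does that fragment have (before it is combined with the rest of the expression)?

6

Fragment for `(ba)*`:
Each of the 2 symbol leaves contributes a 2-state fragment.
  ba → 4 states
  (ba)* → 6 states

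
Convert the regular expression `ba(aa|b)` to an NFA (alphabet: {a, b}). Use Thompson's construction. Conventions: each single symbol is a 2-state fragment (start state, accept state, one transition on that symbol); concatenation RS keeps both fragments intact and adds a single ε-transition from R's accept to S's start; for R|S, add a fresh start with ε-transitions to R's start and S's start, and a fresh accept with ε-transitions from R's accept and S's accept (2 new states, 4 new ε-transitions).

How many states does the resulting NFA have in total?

Bottom-up over the parse tree:
Each of the 5 symbol leaves contributes a 2-state fragment.
  aa — 4 states
  aa|b — 8 states
  ba(aa|b) — 12 states

12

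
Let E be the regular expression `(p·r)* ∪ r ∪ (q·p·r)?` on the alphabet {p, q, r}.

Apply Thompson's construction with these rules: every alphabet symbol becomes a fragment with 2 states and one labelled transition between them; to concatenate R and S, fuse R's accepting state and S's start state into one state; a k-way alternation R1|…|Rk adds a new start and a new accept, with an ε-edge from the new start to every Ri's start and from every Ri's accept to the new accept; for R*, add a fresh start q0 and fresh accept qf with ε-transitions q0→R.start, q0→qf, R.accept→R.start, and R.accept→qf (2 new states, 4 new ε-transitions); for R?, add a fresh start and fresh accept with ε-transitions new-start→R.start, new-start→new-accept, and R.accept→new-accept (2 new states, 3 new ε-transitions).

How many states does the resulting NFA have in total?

15

Bottom-up over the parse tree:
Each of the 6 symbol leaves contributes a 2-state fragment.
  p·r = 3 states
  (p·r)* = 5 states
  q·p·r = 4 states
  (q·p·r)? = 6 states
  (p·r)* ∪ r ∪ (q·p·r)? = 15 states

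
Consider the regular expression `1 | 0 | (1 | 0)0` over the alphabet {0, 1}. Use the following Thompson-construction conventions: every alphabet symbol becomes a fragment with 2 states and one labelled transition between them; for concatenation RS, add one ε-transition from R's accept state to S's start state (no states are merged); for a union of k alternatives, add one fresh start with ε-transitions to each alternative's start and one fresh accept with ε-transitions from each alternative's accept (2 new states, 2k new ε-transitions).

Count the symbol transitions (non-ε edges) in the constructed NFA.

5

By structural recursion:
Each of the 5 symbol leaves contributes exactly 1 symbol transition.
  1 | 0 — 2 symbol transitions
  (1 | 0)0 — 3 symbol transitions
  1 | 0 | (1 | 0)0 — 5 symbol transitions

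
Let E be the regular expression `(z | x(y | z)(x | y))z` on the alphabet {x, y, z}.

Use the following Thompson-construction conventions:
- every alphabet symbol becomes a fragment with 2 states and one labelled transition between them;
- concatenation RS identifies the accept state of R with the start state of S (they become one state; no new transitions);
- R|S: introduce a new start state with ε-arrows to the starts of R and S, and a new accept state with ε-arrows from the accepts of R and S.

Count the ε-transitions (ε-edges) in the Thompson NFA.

12

By structural recursion:
Each of the 7 symbol leaves contributes 0 ε-transitions.
  y | z = 4 ε-transitions
  x | y = 4 ε-transitions
  x(y | z)(x | y) = 8 ε-transitions
  z | x(y | z)(x | y) = 12 ε-transitions
  (z | x(y | z)(x | y))z = 12 ε-transitions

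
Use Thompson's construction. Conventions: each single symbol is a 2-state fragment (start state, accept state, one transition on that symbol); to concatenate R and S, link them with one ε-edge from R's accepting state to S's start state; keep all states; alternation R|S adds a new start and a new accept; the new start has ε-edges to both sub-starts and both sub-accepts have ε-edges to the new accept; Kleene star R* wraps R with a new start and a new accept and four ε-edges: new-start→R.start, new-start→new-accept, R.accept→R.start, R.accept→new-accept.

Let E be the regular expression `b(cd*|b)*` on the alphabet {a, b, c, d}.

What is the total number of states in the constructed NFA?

14

Building bottom-up:
Each of the 4 symbol leaves contributes a 2-state fragment.
  d* : 4 states
  cd* : 6 states
  cd*|b : 10 states
  (cd*|b)* : 12 states
  b(cd*|b)* : 14 states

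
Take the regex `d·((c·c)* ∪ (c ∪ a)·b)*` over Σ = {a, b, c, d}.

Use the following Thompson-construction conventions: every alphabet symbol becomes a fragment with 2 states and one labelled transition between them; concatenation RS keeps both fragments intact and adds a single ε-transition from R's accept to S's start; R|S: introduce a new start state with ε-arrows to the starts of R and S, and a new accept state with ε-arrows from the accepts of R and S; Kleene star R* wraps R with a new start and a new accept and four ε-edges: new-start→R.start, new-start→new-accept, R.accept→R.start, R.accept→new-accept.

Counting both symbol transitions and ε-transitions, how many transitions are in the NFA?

Building bottom-up:
Each of the 6 symbol leaves contributes 1 transition (1 symbol, 0 ε).
  c·c : 3 transitions (2 symbol, 1 ε)
  (c·c)* : 7 transitions (2 symbol, 5 ε)
  c ∪ a : 6 transitions (2 symbol, 4 ε)
  (c ∪ a)·b : 8 transitions (3 symbol, 5 ε)
  (c·c)* ∪ (c ∪ a)·b : 19 transitions (5 symbol, 14 ε)
  ((c·c)* ∪ (c ∪ a)·b)* : 23 transitions (5 symbol, 18 ε)
  d·((c·c)* ∪ (c ∪ a)·b)* : 25 transitions (6 symbol, 19 ε)

25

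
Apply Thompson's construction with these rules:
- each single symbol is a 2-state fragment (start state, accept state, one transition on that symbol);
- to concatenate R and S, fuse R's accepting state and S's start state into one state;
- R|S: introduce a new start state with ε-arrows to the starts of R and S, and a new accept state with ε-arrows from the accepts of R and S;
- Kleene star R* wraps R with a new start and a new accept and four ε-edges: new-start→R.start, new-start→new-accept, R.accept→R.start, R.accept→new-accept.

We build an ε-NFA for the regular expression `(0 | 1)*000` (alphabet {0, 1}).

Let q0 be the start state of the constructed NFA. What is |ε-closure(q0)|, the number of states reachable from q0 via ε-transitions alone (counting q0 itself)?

5

Let C(F) = |ε-closure(F.start)| within fragment F, and note whether F accepts ε. Symbol fragments have C = 1 and do not accept ε. Then:
  0 | 1 → C = 1 + 1 + 1 = 3 (the new accept is not ε-reachable since no branch accepts ε)
  (0 | 1)* → C = 1 (new start) + 3 (body) + 1 (new accept) = 5
  (0 | 1)*000 → the left operand accepts ε, so the closure extends into the next operand (the shared merged state is already counted); C = 5 + (1−1) = 5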